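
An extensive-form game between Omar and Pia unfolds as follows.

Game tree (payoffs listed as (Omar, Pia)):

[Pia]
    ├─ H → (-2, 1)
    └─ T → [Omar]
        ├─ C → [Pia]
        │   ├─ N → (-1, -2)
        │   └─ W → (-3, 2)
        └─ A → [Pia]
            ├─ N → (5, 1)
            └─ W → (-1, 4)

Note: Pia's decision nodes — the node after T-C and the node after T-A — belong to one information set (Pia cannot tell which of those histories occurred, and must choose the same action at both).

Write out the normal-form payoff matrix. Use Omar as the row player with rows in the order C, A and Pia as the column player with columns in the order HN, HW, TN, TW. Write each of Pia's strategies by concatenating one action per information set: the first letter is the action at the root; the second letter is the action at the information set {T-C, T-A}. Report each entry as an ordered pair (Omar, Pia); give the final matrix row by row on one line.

           HN       HW       TN       TW
   C   (-2,1)   (-2,1)  (-1,-2)   (-3,2)
   A   (-2,1)   (-2,1)    (5,1)   (-1,4)

C: (-2,1) (-2,1) (-1,-2) (-3,2) | A: (-2,1) (-2,1) (5,1) (-1,4)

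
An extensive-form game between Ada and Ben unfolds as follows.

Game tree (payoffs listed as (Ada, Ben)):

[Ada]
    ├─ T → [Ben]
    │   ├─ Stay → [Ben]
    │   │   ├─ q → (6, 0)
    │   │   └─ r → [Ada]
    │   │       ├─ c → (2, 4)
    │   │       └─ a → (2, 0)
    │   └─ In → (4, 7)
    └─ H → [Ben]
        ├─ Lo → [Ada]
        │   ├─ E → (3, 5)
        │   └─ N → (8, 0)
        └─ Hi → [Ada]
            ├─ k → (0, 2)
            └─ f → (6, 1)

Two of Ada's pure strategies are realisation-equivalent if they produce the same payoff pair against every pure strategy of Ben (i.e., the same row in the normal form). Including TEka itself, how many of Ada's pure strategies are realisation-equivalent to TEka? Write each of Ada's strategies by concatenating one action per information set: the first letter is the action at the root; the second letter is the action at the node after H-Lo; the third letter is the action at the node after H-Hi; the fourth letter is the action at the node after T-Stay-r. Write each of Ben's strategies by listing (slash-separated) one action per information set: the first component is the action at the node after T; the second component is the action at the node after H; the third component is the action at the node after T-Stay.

4

Row for TEka (columns Stay/Lo/q, Stay/Lo/r, Stay/Hi/q, Stay/Hi/r, In/Lo/q, In/Lo/r, In/Hi/q, In/Hi/r): (6,0) (2,0) (6,0) (2,0) (4,7) (4,7) (4,7) (4,7).
Under TEka, Ada's choice at the node after H-Lo and at the node after H-Hi can never be reached regardless of what Ben does, so varying those choices leaves every outcome unchanged.
Holding the reachable choices fixed and varying the unreachable ones freely already gives 2 × 2 = 4 equivalent strategies.
No other strategy reproduces this row, so those 4 are the full class: TEka, TEfa, TNka, TNfa.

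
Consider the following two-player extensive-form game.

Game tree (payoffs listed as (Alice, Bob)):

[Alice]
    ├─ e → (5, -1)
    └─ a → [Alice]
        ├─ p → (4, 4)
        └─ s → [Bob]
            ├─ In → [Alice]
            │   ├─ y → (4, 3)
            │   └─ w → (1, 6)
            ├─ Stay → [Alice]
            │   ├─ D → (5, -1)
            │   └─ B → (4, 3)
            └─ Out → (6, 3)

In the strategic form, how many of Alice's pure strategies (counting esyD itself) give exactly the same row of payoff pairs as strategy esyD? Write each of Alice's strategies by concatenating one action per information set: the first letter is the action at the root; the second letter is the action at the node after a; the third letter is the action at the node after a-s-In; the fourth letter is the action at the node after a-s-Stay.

Row for esyD (columns In, Stay, Out): (5,-1) (5,-1) (5,-1).
Under esyD, Alice's choice at the node after a and at the node after a-s-In and at the node after a-s-Stay can never be reached regardless of what Bob does, so varying those choices leaves every outcome unchanged.
Holding the reachable choices fixed and varying the unreachable ones freely already gives 2 × 2 × 2 = 8 equivalent strategies.
No other strategy reproduces this row, so those 8 are the full class: epyD, epyB, epwD, epwB, esyD, esyB, eswD, eswB.

8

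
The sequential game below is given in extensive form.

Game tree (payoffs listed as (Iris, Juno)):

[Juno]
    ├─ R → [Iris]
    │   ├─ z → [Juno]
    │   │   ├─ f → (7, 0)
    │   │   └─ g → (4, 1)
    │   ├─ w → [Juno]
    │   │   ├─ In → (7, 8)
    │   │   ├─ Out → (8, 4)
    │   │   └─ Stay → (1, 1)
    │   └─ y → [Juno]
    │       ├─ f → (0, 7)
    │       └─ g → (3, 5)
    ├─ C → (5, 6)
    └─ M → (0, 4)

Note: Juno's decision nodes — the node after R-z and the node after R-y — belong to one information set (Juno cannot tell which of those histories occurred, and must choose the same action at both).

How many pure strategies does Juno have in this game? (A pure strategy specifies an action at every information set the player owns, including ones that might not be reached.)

Juno owns the root with actions {R, C, M} — three choices.
Juno owns the information set {R-z, R-y} with actions {f, g} — two choices.
Juno owns the node after R-w with actions {In, Out, Stay} — three choices.
A pure strategy fixes one action at each information set independently, so the count is the product 3 × 2 × 3 = 18.

18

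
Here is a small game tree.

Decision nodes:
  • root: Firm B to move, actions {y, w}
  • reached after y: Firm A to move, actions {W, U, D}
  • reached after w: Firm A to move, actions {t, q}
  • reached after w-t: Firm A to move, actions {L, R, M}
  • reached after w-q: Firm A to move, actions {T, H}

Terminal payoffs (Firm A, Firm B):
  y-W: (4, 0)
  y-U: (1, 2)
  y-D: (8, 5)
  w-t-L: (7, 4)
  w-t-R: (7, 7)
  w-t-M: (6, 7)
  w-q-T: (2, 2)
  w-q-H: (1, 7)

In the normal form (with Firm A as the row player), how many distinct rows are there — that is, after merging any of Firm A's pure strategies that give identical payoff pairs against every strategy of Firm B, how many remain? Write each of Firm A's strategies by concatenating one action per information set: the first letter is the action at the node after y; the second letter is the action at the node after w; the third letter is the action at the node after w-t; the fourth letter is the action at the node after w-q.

15

Firm A has 36 pure strategies: WtLT, WtLH, WtRT, WtRH, WtMT, WtMH, WqLT, WqLH, WqRT, WqRH, WqMT, WqMH, UtLT, UtLH, UtRT, UtRH, UtMT, UtMH, UqLT, UqLH, UqRT, UqRH, UqMT, UqMH, DtLT, DtLH, DtRT, DtRH, DtMT, DtMH, DqLT, DqLH, DqRT, DqRH, DqMT, DqMH. Columns: y, w.
{WtLT, WtLH} → row (4,0) (7,4)
{WtRT, WtRH} → row (4,0) (7,7)
{WtMT, WtMH} → row (4,0) (6,7)
{WqLT, WqRT, WqMT} → row (4,0) (2,2)
{WqLH, WqRH, WqMH} → row (4,0) (1,7)
{UtLT, UtLH} → row (1,2) (7,4)
{UtRT, UtRH} → row (1,2) (7,7)
{UtMT, UtMH} → row (1,2) (6,7)
{UqLT, UqRT, UqMT} → row (1,2) (2,2)
{UqLH, UqRH, UqMH} → row (1,2) (1,7)
{DtLT, DtLH} → row (8,5) (7,4)
{DtRT, DtRH} → row (8,5) (7,7)
{DtMT, DtMH} → row (8,5) (6,7)
{DqLT, DqRT, DqMT} → row (8,5) (2,2)
{DqLH, DqRH, DqMH} → row (8,5) (1,7)
That's 15 distinct rows out of 36 strategies.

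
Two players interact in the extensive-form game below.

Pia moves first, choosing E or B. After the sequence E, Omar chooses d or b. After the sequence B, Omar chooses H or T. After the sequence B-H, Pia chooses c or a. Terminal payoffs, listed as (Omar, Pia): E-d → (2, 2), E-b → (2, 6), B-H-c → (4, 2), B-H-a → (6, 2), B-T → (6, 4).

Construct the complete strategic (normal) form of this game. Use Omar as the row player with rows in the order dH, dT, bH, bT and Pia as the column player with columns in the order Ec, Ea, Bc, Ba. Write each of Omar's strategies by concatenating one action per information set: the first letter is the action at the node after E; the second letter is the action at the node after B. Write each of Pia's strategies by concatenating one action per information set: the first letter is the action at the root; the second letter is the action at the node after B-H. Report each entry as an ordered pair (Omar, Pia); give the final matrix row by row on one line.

Row dH: Ec→(2,2), Ea→(2,2), Bc→(4,2), Ba→(6,2)
Row dT: Ec→(2,2), Ea→(2,2), Bc→(6,4), Ba→(6,4)
Row bH: Ec→(2,6), Ea→(2,6), Bc→(4,2), Ba→(6,2)
Row bT: Ec→(2,6), Ea→(2,6), Bc→(6,4), Ba→(6,4)

dH: (2,2) (2,2) (4,2) (6,2) | dT: (2,2) (2,2) (6,4) (6,4) | bH: (2,6) (2,6) (4,2) (6,2) | bT: (2,6) (2,6) (6,4) (6,4)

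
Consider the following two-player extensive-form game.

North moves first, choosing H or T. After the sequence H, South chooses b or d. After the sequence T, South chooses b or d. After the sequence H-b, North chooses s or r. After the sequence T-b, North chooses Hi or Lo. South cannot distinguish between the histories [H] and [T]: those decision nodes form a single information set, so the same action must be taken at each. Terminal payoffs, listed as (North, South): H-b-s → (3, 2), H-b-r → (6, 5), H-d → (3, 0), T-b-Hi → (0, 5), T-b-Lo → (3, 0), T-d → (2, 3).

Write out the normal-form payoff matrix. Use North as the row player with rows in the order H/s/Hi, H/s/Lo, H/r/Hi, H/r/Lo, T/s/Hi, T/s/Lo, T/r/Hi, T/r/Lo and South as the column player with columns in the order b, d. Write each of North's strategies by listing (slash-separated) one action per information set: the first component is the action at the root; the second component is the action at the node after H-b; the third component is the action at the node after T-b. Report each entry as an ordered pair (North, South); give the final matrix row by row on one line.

Row H/s/Hi: b→(3,2), d→(3,0)
Row H/s/Lo: b→(3,2), d→(3,0)
Row H/r/Hi: b→(6,5), d→(3,0)
Row H/r/Lo: b→(6,5), d→(3,0)
Row T/s/Hi: b→(0,5), d→(2,3)
Row T/s/Lo: b→(3,0), d→(2,3)
Row T/r/Hi: b→(0,5), d→(2,3)
Row T/r/Lo: b→(3,0), d→(2,3)

H/s/Hi: (3,2) (3,0) | H/s/Lo: (3,2) (3,0) | H/r/Hi: (6,5) (3,0) | H/r/Lo: (6,5) (3,0) | T/s/Hi: (0,5) (2,3) | T/s/Lo: (3,0) (2,3) | T/r/Hi: (0,5) (2,3) | T/r/Lo: (3,0) (2,3)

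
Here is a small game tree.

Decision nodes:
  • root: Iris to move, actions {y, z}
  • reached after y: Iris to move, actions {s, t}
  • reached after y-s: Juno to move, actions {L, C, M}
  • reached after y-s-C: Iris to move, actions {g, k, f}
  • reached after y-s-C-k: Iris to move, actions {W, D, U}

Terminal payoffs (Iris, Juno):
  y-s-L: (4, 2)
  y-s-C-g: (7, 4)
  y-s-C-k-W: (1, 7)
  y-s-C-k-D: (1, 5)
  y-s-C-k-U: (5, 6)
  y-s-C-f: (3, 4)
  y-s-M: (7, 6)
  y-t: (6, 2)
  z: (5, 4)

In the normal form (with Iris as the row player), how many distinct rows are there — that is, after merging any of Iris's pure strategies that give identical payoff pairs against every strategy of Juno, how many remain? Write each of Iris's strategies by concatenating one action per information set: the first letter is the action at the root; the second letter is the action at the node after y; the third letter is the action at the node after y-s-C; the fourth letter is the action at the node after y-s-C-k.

7

Iris has 36 pure strategies: ysgW, ysgD, ysgU, yskW, yskD, yskU, ysfW, ysfD, ysfU, ytgW, ytgD, ytgU, ytkW, ytkD, ytkU, ytfW, ytfD, ytfU, zsgW, zsgD, zsgU, zskW, zskD, zskU, zsfW, zsfD, zsfU, ztgW, ztgD, ztgU, ztkW, ztkD, ztkU, ztfW, ztfD, ztfU. Columns: L, C, M.
{ysgW, ysgD, ysgU} → row (4,2) (7,4) (7,6)
{yskW} → row (4,2) (1,7) (7,6)
{yskD} → row (4,2) (1,5) (7,6)
{yskU} → row (4,2) (5,6) (7,6)
{ysfW, ysfD, ysfU} → row (4,2) (3,4) (7,6)
{ytgW, ytgD, ytgU, ytkW, ytkD, ytkU, ytfW, ytfD, ytfU} → row (6,2) (6,2) (6,2)
{zsgW, zsgD, zsgU, zskW, zskD, zskU, zsfW, zsfD, zsfU, ztgW, ztgD, ztgU, ztkW, ztkD, ztkU, ztfW, ztfD, ztfU} → row (5,4) (5,4) (5,4)
That's 7 distinct rows out of 36 strategies.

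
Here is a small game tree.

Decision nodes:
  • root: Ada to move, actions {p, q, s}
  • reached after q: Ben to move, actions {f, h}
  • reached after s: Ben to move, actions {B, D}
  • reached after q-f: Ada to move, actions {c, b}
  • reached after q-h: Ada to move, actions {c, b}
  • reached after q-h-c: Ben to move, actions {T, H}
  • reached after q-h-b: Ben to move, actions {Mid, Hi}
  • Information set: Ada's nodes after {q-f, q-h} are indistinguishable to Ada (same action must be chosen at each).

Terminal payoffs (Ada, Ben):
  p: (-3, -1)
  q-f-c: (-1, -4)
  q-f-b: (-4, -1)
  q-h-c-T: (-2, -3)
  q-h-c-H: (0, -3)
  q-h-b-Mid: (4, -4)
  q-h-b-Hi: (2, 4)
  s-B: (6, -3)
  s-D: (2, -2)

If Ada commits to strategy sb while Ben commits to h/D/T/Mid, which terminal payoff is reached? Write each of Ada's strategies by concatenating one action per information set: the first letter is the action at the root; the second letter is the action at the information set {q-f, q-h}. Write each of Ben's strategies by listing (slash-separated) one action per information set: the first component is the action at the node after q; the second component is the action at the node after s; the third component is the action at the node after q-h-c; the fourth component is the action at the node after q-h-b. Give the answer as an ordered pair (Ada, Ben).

Trace the play path from the root:
  Ada plays s
  Ben plays D at [s]
→ terminal payoff (2, -2).
(Ada's choice at the information set {q-f, q-h} is never reached on this path, so it doesn't affect the outcome.)

(2, -2)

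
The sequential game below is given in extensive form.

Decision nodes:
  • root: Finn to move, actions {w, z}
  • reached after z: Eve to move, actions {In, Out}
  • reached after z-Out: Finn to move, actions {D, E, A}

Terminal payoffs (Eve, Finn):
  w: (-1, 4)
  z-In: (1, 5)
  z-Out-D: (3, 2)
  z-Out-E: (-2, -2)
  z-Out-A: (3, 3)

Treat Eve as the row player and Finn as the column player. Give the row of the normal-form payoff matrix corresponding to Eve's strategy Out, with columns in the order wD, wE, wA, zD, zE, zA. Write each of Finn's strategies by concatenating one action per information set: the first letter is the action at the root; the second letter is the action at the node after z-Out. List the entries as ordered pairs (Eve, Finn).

vs wD: Finn plays w → (-1, 4)
vs wE: Finn plays w → (-1, 4)
vs wA: Finn plays w → (-1, 4)
vs zD: Finn plays z → Eve plays Out at [z] → Finn plays D at [z-Out] → (3, 2)
vs zE: Finn plays z → Eve plays Out at [z] → Finn plays E at [z-Out] → (-2, -2)
vs zA: Finn plays z → Eve plays Out at [z] → Finn plays A at [z-Out] → (3, 3)

(-1,4) (-1,4) (-1,4) (3,2) (-2,-2) (3,3)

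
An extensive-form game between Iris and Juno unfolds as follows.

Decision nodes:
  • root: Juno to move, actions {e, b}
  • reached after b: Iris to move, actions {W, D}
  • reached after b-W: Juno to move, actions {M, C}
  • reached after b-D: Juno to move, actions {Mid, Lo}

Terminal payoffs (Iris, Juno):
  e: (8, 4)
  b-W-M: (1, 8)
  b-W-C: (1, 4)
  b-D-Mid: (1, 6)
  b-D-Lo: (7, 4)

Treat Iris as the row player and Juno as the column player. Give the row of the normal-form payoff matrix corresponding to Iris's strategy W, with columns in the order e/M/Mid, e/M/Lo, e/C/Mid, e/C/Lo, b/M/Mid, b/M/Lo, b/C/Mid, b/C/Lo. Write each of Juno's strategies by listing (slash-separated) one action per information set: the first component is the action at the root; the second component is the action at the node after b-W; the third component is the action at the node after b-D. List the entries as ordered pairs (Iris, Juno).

(8,4) (8,4) (8,4) (8,4) (1,8) (1,8) (1,4) (1,4)

vs e/M/Mid: Juno plays e → (8, 4)
vs e/M/Lo: Juno plays e → (8, 4)
vs e/C/Mid: Juno plays e → (8, 4)
vs e/C/Lo: Juno plays e → (8, 4)
vs b/M/Mid: Juno plays b → Iris plays W at [b] → Juno plays M at [b-W] → (1, 8)
vs b/M/Lo: Juno plays b → Iris plays W at [b] → Juno plays M at [b-W] → (1, 8)
vs b/C/Mid: Juno plays b → Iris plays W at [b] → Juno plays C at [b-W] → (1, 4)
vs b/C/Lo: Juno plays b → Iris plays W at [b] → Juno plays C at [b-W] → (1, 4)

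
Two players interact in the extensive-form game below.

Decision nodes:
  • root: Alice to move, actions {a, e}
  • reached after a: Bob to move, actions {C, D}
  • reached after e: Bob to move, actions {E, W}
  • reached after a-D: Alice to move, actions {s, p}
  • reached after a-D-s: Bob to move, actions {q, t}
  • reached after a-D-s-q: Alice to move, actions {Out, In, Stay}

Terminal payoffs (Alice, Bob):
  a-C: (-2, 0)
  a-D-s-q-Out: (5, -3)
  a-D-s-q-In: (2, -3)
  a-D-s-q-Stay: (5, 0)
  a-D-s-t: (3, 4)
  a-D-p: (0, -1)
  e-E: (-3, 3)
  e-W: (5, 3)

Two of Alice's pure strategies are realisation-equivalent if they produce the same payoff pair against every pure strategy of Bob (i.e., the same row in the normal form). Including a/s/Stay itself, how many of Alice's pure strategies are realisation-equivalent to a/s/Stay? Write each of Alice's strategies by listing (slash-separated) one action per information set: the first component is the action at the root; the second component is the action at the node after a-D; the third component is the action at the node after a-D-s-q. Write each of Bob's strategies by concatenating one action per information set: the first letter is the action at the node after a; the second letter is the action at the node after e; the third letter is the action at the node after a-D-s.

Row for a/s/Stay (columns CEq, CEt, CWq, CWt, DEq, DEt, DWq, DWt): (-2,0) (-2,0) (-2,0) (-2,0) (5,0) (3,4) (5,0) (3,4).
Every one of Alice's information sets is on the play path for some reply by Bob when Alice follows a/s/Stay.
Changing the action at any of them therefore changes at least one column, so only a/s/Stay itself gives this row.

1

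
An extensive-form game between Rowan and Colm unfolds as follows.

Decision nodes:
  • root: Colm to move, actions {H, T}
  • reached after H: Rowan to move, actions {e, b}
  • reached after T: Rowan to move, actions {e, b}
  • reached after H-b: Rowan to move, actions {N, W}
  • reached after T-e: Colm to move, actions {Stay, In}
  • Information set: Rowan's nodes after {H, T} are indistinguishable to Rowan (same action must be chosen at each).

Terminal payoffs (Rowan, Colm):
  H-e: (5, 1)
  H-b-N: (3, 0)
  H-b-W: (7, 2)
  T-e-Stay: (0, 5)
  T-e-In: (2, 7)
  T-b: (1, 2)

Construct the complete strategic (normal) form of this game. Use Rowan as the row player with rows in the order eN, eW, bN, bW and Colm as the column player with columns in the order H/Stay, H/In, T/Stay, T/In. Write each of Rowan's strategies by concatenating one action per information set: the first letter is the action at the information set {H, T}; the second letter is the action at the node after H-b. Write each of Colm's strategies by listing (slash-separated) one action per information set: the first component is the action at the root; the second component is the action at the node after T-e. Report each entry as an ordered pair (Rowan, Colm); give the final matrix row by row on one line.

eN: (5,1) (5,1) (0,5) (2,7) | eW: (5,1) (5,1) (0,5) (2,7) | bN: (3,0) (3,0) (1,2) (1,2) | bW: (7,2) (7,2) (1,2) (1,2)

Row eN: H/Stay→(5,1), H/In→(5,1), T/Stay→(0,5), T/In→(2,7)
Row eW: H/Stay→(5,1), H/In→(5,1), T/Stay→(0,5), T/In→(2,7)
Row bN: H/Stay→(3,0), H/In→(3,0), T/Stay→(1,2), T/In→(1,2)
Row bW: H/Stay→(7,2), H/In→(7,2), T/Stay→(1,2), T/In→(1,2)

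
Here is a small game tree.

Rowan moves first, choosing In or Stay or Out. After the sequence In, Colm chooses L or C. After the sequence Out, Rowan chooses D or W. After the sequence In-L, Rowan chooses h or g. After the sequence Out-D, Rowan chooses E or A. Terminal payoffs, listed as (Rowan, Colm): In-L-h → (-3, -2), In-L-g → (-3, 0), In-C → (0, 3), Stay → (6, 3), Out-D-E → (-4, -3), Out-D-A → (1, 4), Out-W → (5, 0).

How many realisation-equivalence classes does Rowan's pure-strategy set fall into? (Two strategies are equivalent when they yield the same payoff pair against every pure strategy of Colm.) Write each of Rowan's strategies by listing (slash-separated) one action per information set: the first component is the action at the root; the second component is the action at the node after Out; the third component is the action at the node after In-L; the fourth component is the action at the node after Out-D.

Rowan has 24 pure strategies: In/D/h/E, In/D/h/A, In/D/g/E, In/D/g/A, In/W/h/E, In/W/h/A, In/W/g/E, In/W/g/A, Stay/D/h/E, Stay/D/h/A, Stay/D/g/E, Stay/D/g/A, Stay/W/h/E, Stay/W/h/A, Stay/W/g/E, Stay/W/g/A, Out/D/h/E, Out/D/h/A, Out/D/g/E, Out/D/g/A, Out/W/h/E, Out/W/h/A, Out/W/g/E, Out/W/g/A. Columns: L, C.
{In/D/h/E, In/D/h/A, In/W/h/E, In/W/h/A} → row (-3,-2) (0,3)
{In/D/g/E, In/D/g/A, In/W/g/E, In/W/g/A} → row (-3,0) (0,3)
{Stay/D/h/E, Stay/D/h/A, Stay/D/g/E, Stay/D/g/A, Stay/W/h/E, Stay/W/h/A, Stay/W/g/E, Stay/W/g/A} → row (6,3) (6,3)
{Out/D/h/E, Out/D/g/E} → row (-4,-3) (-4,-3)
{Out/D/h/A, Out/D/g/A} → row (1,4) (1,4)
{Out/W/h/E, Out/W/h/A, Out/W/g/E, Out/W/g/A} → row (5,0) (5,0)
That's 6 distinct rows out of 24 strategies.

6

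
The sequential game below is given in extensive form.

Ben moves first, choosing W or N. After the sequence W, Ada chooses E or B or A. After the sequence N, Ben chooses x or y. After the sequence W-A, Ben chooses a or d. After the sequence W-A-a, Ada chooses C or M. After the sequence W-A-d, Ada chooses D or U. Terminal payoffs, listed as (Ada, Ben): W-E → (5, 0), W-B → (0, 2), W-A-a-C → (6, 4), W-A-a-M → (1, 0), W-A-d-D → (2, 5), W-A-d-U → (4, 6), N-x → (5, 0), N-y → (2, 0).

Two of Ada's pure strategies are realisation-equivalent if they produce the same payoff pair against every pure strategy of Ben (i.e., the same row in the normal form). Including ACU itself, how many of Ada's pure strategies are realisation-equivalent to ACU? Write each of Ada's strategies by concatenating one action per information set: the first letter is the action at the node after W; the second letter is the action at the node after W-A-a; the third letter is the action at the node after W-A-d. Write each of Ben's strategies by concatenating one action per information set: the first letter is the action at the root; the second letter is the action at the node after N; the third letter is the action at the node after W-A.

1

Row for ACU (columns Wxa, Wxd, Wya, Wyd, Nxa, Nxd, Nya, Nyd): (6,4) (4,6) (6,4) (4,6) (5,0) (5,0) (2,0) (2,0).
Every one of Ada's information sets is on the play path for some reply by Ben when Ada follows ACU.
Changing the action at any of them therefore changes at least one column, so only ACU itself gives this row.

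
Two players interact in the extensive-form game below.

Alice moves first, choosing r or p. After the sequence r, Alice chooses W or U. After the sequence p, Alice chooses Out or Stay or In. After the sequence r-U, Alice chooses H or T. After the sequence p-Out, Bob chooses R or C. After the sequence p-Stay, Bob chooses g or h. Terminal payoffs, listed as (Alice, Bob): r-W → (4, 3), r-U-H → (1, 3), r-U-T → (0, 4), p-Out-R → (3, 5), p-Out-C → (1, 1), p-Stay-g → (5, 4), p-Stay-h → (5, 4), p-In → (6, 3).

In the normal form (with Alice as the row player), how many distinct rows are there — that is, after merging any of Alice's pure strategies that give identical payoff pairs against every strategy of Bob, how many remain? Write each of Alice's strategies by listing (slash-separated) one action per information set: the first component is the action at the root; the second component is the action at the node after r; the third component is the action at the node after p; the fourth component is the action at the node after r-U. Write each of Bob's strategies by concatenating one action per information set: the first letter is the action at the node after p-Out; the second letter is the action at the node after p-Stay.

Alice has 24 pure strategies: r/W/Out/H, r/W/Out/T, r/W/Stay/H, r/W/Stay/T, r/W/In/H, r/W/In/T, r/U/Out/H, r/U/Out/T, r/U/Stay/H, r/U/Stay/T, r/U/In/H, r/U/In/T, p/W/Out/H, p/W/Out/T, p/W/Stay/H, p/W/Stay/T, p/W/In/H, p/W/In/T, p/U/Out/H, p/U/Out/T, p/U/Stay/H, p/U/Stay/T, p/U/In/H, p/U/In/T. Columns: Rg, Rh, Cg, Ch.
{r/W/Out/H, r/W/Out/T, r/W/Stay/H, r/W/Stay/T, r/W/In/H, r/W/In/T} → row (4,3) (4,3) (4,3) (4,3)
{r/U/Out/H, r/U/Stay/H, r/U/In/H} → row (1,3) (1,3) (1,3) (1,3)
{r/U/Out/T, r/U/Stay/T, r/U/In/T} → row (0,4) (0,4) (0,4) (0,4)
{p/W/Out/H, p/W/Out/T, p/U/Out/H, p/U/Out/T} → row (3,5) (3,5) (1,1) (1,1)
{p/W/Stay/H, p/W/Stay/T, p/U/Stay/H, p/U/Stay/T} → row (5,4) (5,4) (5,4) (5,4)
{p/W/In/H, p/W/In/T, p/U/In/H, p/U/In/T} → row (6,3) (6,3) (6,3) (6,3)
That's 6 distinct rows out of 24 strategies.

6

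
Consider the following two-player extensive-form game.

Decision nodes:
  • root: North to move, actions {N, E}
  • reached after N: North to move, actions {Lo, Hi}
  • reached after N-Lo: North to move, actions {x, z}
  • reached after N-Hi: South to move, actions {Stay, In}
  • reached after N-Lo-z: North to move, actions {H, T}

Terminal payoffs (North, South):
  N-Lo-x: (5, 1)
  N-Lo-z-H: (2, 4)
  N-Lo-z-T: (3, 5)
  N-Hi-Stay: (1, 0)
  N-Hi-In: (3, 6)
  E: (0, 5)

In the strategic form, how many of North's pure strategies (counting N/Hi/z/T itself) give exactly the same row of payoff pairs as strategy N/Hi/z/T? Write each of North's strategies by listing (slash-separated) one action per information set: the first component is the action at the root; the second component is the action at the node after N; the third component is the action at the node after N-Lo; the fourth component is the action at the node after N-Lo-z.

4

Row for N/Hi/z/T (columns Stay, In): (1,0) (3,6).
Under N/Hi/z/T, North's choice at the node after N-Lo and at the node after N-Lo-z can never be reached regardless of what South does, so varying those choices leaves every outcome unchanged.
Holding the reachable choices fixed and varying the unreachable ones freely already gives 2 × 2 = 4 equivalent strategies.
No other strategy reproduces this row, so those 4 are the full class: N/Hi/x/H, N/Hi/x/T, N/Hi/z/H, N/Hi/z/T.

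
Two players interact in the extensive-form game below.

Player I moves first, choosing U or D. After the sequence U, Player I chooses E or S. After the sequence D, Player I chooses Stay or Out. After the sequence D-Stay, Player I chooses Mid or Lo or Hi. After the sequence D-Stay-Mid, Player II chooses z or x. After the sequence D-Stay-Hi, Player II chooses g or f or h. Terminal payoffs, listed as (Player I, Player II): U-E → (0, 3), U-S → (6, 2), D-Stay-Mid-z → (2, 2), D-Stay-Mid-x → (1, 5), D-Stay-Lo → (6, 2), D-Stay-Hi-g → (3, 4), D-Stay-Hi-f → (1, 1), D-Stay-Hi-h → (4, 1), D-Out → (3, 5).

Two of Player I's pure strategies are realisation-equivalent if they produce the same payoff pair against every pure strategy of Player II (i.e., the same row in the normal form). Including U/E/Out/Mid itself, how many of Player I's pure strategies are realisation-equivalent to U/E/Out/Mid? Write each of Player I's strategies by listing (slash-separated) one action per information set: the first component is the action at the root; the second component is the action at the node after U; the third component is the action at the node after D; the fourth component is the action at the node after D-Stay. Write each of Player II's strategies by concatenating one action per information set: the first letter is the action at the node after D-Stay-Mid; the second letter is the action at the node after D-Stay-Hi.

6

Row for U/E/Out/Mid (columns zg, zf, zh, xg, xf, xh): (0,3) (0,3) (0,3) (0,3) (0,3) (0,3).
Under U/E/Out/Mid, Player I's choice at the node after D and at the node after D-Stay can never be reached regardless of what Player II does, so varying those choices leaves every outcome unchanged.
Holding the reachable choices fixed and varying the unreachable ones freely already gives 2 × 3 = 6 equivalent strategies.
No other strategy reproduces this row, so those 6 are the full class: U/E/Stay/Mid, U/E/Stay/Lo, U/E/Stay/Hi, U/E/Out/Mid, U/E/Out/Lo, U/E/Out/Hi.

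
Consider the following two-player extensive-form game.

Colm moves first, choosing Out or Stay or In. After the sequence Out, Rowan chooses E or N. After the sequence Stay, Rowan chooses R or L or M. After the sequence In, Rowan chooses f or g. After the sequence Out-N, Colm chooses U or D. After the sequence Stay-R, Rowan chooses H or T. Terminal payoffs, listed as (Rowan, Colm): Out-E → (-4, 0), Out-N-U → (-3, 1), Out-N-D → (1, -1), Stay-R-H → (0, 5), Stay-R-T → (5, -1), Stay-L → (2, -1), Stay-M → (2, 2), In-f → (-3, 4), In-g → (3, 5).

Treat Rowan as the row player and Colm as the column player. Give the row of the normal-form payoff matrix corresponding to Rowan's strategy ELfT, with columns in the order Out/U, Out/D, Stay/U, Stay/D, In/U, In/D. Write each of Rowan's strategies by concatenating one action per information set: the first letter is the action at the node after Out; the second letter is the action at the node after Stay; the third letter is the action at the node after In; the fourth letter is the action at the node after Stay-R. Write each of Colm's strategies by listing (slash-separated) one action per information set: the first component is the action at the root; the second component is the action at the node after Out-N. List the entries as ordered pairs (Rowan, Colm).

(-4,0) (-4,0) (2,-1) (2,-1) (-3,4) (-3,4)

vs Out/U: Colm plays Out → Rowan plays E at [Out] → (-4, 0)
vs Out/D: Colm plays Out → Rowan plays E at [Out] → (-4, 0)
vs Stay/U: Colm plays Stay → Rowan plays L at [Stay] → (2, -1)
vs Stay/D: Colm plays Stay → Rowan plays L at [Stay] → (2, -1)
vs In/U: Colm plays In → Rowan plays f at [In] → (-3, 4)
vs In/D: Colm plays In → Rowan plays f at [In] → (-3, 4)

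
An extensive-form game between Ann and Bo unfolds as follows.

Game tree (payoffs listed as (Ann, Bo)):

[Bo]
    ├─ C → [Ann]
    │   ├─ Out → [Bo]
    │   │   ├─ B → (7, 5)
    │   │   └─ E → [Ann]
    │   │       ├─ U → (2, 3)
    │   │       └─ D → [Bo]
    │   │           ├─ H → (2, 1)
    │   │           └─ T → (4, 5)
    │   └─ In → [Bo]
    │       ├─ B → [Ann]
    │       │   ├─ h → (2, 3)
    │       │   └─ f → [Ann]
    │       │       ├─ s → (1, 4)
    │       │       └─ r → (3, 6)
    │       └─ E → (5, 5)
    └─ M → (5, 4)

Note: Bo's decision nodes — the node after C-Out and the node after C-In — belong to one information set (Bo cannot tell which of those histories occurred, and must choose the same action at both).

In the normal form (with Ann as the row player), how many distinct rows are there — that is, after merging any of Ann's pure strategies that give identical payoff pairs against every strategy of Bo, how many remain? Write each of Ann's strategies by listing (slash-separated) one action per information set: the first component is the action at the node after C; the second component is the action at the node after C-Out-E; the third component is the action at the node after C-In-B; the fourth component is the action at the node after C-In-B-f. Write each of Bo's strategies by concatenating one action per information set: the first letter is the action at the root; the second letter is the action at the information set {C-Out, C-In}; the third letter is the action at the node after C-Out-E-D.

5

Ann has 16 pure strategies: Out/U/h/s, Out/U/h/r, Out/U/f/s, Out/U/f/r, Out/D/h/s, Out/D/h/r, Out/D/f/s, Out/D/f/r, In/U/h/s, In/U/h/r, In/U/f/s, In/U/f/r, In/D/h/s, In/D/h/r, In/D/f/s, In/D/f/r. Columns: CBH, CBT, CEH, CET, MBH, MBT, MEH, MET.
{Out/U/h/s, Out/U/h/r, Out/U/f/s, Out/U/f/r} → row (7,5) (7,5) (2,3) (2,3) (5,4) (5,4) (5,4) (5,4)
{Out/D/h/s, Out/D/h/r, Out/D/f/s, Out/D/f/r} → row (7,5) (7,5) (2,1) (4,5) (5,4) (5,4) (5,4) (5,4)
{In/U/h/s, In/U/h/r, In/D/h/s, In/D/h/r} → row (2,3) (2,3) (5,5) (5,5) (5,4) (5,4) (5,4) (5,4)
{In/U/f/s, In/D/f/s} → row (1,4) (1,4) (5,5) (5,5) (5,4) (5,4) (5,4) (5,4)
{In/U/f/r, In/D/f/r} → row (3,6) (3,6) (5,5) (5,5) (5,4) (5,4) (5,4) (5,4)
That's 5 distinct rows out of 16 strategies.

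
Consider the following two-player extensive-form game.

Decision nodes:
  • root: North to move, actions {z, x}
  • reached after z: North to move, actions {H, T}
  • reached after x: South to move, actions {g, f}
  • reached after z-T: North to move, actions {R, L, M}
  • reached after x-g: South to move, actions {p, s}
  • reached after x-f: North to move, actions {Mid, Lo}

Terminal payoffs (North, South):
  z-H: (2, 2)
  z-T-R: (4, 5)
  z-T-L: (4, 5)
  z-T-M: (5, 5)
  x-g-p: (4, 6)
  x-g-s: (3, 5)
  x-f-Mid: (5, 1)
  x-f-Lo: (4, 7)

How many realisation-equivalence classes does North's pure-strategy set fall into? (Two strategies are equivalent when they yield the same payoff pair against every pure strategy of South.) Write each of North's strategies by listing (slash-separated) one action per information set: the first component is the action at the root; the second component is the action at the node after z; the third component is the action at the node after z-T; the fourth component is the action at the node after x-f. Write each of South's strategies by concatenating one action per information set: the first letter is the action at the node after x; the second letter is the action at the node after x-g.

5

North has 24 pure strategies: z/H/R/Mid, z/H/R/Lo, z/H/L/Mid, z/H/L/Lo, z/H/M/Mid, z/H/M/Lo, z/T/R/Mid, z/T/R/Lo, z/T/L/Mid, z/T/L/Lo, z/T/M/Mid, z/T/M/Lo, x/H/R/Mid, x/H/R/Lo, x/H/L/Mid, x/H/L/Lo, x/H/M/Mid, x/H/M/Lo, x/T/R/Mid, x/T/R/Lo, x/T/L/Mid, x/T/L/Lo, x/T/M/Mid, x/T/M/Lo. Columns: gp, gs, fp, fs.
{z/H/R/Mid, z/H/R/Lo, z/H/L/Mid, z/H/L/Lo, z/H/M/Mid, z/H/M/Lo} → row (2,2) (2,2) (2,2) (2,2)
{z/T/R/Mid, z/T/R/Lo, z/T/L/Mid, z/T/L/Lo} → row (4,5) (4,5) (4,5) (4,5)
{z/T/M/Mid, z/T/M/Lo} → row (5,5) (5,5) (5,5) (5,5)
{x/H/R/Mid, x/H/L/Mid, x/H/M/Mid, x/T/R/Mid, x/T/L/Mid, x/T/M/Mid} → row (4,6) (3,5) (5,1) (5,1)
{x/H/R/Lo, x/H/L/Lo, x/H/M/Lo, x/T/R/Lo, x/T/L/Lo, x/T/M/Lo} → row (4,6) (3,5) (4,7) (4,7)
That's 5 distinct rows out of 24 strategies.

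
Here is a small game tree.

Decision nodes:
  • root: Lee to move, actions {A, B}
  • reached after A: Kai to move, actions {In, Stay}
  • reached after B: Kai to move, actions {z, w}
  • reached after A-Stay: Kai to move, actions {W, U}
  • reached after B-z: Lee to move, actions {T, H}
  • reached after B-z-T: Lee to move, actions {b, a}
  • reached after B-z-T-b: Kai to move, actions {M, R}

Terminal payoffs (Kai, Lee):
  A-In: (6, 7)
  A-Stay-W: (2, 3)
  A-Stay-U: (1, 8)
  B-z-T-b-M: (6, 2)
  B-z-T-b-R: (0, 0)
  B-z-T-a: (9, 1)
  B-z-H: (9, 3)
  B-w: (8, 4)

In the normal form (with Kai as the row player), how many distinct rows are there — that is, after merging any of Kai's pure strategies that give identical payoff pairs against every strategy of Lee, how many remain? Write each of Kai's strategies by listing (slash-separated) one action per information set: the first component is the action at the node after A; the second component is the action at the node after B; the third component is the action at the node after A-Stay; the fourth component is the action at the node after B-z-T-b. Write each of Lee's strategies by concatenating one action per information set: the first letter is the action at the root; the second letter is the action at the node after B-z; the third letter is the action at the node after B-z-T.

Kai has 16 pure strategies: In/z/W/M, In/z/W/R, In/z/U/M, In/z/U/R, In/w/W/M, In/w/W/R, In/w/U/M, In/w/U/R, Stay/z/W/M, Stay/z/W/R, Stay/z/U/M, Stay/z/U/R, Stay/w/W/M, Stay/w/W/R, Stay/w/U/M, Stay/w/U/R. Columns: ATb, ATa, AHb, AHa, BTb, BTa, BHb, BHa.
{In/z/W/M, In/z/U/M} → row (6,7) (6,7) (6,7) (6,7) (6,2) (9,1) (9,3) (9,3)
{In/z/W/R, In/z/U/R} → row (6,7) (6,7) (6,7) (6,7) (0,0) (9,1) (9,3) (9,3)
{In/w/W/M, In/w/W/R, In/w/U/M, In/w/U/R} → row (6,7) (6,7) (6,7) (6,7) (8,4) (8,4) (8,4) (8,4)
{Stay/z/W/M} → row (2,3) (2,3) (2,3) (2,3) (6,2) (9,1) (9,3) (9,3)
{Stay/z/W/R} → row (2,3) (2,3) (2,3) (2,3) (0,0) (9,1) (9,3) (9,3)
{Stay/z/U/M} → row (1,8) (1,8) (1,8) (1,8) (6,2) (9,1) (9,3) (9,3)
{Stay/z/U/R} → row (1,8) (1,8) (1,8) (1,8) (0,0) (9,1) (9,3) (9,3)
{Stay/w/W/M, Stay/w/W/R} → row (2,3) (2,3) (2,3) (2,3) (8,4) (8,4) (8,4) (8,4)
{Stay/w/U/M, Stay/w/U/R} → row (1,8) (1,8) (1,8) (1,8) (8,4) (8,4) (8,4) (8,4)
That's 9 distinct rows out of 16 strategies.

9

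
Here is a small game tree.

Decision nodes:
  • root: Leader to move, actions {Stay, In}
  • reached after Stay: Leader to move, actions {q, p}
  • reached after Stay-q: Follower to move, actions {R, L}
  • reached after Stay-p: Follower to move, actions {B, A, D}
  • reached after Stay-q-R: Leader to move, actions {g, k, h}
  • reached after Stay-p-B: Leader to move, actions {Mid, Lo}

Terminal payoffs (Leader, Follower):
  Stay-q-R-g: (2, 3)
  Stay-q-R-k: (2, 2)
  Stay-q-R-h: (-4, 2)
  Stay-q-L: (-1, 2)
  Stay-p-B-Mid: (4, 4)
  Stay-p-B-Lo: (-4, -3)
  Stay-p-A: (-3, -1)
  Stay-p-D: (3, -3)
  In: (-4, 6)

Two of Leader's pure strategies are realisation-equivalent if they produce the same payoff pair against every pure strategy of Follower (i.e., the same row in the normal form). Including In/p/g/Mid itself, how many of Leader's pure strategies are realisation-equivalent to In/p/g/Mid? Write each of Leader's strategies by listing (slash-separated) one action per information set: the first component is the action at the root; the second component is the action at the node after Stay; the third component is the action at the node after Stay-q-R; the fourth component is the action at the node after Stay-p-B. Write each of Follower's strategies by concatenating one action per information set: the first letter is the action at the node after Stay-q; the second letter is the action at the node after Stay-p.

12

Row for In/p/g/Mid (columns RB, RA, RD, LB, LA, LD): (-4,6) (-4,6) (-4,6) (-4,6) (-4,6) (-4,6).
Under In/p/g/Mid, Leader's choice at the node after Stay and at the node after Stay-q-R and at the node after Stay-p-B can never be reached regardless of what Follower does, so varying those choices leaves every outcome unchanged.
Holding the reachable choices fixed and varying the unreachable ones freely already gives 2 × 3 × 2 = 12 equivalent strategies.
No other strategy reproduces this row, so those 12 are the full class: In/q/g/Mid, In/q/g/Lo, In/q/k/Mid, In/q/k/Lo, In/q/h/Mid, In/q/h/Lo, In/p/g/Mid, In/p/g/Lo, In/p/k/Mid, In/p/k/Lo, In/p/h/Mid, In/p/h/Lo.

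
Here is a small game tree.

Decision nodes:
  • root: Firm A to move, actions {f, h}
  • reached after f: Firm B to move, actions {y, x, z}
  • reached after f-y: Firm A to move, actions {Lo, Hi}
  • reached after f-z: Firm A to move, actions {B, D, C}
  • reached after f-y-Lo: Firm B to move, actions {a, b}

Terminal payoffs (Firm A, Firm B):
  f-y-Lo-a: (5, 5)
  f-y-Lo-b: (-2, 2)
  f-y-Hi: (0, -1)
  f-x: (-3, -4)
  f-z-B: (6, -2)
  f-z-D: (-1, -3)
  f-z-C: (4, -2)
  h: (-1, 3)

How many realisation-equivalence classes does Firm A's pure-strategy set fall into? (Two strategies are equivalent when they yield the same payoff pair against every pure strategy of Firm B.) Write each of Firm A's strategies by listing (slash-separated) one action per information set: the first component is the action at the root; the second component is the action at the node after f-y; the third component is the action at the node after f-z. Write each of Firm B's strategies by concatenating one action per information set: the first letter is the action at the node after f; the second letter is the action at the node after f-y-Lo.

Firm A has 12 pure strategies: f/Lo/B, f/Lo/D, f/Lo/C, f/Hi/B, f/Hi/D, f/Hi/C, h/Lo/B, h/Lo/D, h/Lo/C, h/Hi/B, h/Hi/D, h/Hi/C. Columns: ya, yb, xa, xb, za, zb.
{f/Lo/B} → row (5,5) (-2,2) (-3,-4) (-3,-4) (6,-2) (6,-2)
{f/Lo/D} → row (5,5) (-2,2) (-3,-4) (-3,-4) (-1,-3) (-1,-3)
{f/Lo/C} → row (5,5) (-2,2) (-3,-4) (-3,-4) (4,-2) (4,-2)
{f/Hi/B} → row (0,-1) (0,-1) (-3,-4) (-3,-4) (6,-2) (6,-2)
{f/Hi/D} → row (0,-1) (0,-1) (-3,-4) (-3,-4) (-1,-3) (-1,-3)
{f/Hi/C} → row (0,-1) (0,-1) (-3,-4) (-3,-4) (4,-2) (4,-2)
{h/Lo/B, h/Lo/D, h/Lo/C, h/Hi/B, h/Hi/D, h/Hi/C} → row (-1,3) (-1,3) (-1,3) (-1,3) (-1,3) (-1,3)
That's 7 distinct rows out of 12 strategies.

7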